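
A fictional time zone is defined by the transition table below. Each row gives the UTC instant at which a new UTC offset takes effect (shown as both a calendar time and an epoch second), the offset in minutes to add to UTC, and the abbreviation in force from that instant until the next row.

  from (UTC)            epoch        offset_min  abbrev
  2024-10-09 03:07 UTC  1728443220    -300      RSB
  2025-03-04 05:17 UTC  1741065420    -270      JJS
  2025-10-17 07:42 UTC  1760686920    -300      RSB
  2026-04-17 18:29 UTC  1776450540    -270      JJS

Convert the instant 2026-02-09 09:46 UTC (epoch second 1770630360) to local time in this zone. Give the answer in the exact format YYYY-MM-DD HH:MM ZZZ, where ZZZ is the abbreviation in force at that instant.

2026-02-09 04:46 RSB

Query: 2026-02-09 09:46 UTC
Rule 3/4 (RSB, -05:00): 2025-10-17 07:42 UTC ≤ query < 2026-04-17 18:29 UTC
9·60 + 46 - 300 = 286 min
286 = 0·1440 + 286; 286 = 4·60 + 46 → 04:46, same day
→ 2026-02-09 04:46 RSB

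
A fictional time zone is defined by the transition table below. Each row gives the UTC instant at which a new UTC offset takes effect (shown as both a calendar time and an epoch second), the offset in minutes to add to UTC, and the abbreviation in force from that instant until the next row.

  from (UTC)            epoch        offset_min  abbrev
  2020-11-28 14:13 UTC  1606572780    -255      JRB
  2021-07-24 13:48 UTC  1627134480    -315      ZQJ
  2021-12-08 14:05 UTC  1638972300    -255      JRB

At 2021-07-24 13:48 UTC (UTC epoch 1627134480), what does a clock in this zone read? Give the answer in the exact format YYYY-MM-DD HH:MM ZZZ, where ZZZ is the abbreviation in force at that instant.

Query: 2021-07-24 13:48 UTC
Rule 2/3 (ZQJ, -05:15): 2021-07-24 13:48 UTC ≤ query < 2021-12-08 14:05 UTC
13·60 + 48 - 315 = 513 min
513 = 0·1440 + 513; 513 = 8·60 + 33 → 08:33, same day
→ 2021-07-24 08:33 ZQJ

2021-07-24 08:33 ZQJ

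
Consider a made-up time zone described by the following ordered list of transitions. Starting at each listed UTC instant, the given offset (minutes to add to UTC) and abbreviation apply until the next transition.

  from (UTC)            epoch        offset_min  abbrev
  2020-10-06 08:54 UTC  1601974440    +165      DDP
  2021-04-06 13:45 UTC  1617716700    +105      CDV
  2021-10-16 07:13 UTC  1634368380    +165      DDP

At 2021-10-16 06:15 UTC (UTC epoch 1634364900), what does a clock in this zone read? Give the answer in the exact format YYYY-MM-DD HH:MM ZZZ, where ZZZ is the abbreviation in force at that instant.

Query: 2021-10-16 06:15 UTC
Rule 2/3 (CDV, +01:45): 2021-04-06 13:45 UTC ≤ query < 2021-10-16 07:13 UTC
6·60 + 15 + 105 = 480 min
480 = 0·1440 + 480; 480 = 8·60 + 0 → 08:00, same day
→ 2021-10-16 08:00 CDV

2021-10-16 08:00 CDV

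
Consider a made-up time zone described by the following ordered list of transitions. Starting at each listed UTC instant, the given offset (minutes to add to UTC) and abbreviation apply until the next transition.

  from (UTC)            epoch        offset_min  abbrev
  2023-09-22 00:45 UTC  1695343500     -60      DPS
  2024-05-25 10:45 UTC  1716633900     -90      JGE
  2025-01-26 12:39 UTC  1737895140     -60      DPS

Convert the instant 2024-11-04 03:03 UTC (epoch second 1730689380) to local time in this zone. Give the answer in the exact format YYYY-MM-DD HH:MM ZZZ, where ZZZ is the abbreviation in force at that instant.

2024-11-04 01:33 JGE

Query: 2024-11-04 03:03 UTC
Rule 2/3 (JGE, -01:30): 2024-05-25 10:45 UTC ≤ query < 2025-01-26 12:39 UTC
3·60 + 3 - 90 = 93 min
93 = 0·1440 + 93; 93 = 1·60 + 33 → 01:33, same day
→ 2024-11-04 01:33 JGE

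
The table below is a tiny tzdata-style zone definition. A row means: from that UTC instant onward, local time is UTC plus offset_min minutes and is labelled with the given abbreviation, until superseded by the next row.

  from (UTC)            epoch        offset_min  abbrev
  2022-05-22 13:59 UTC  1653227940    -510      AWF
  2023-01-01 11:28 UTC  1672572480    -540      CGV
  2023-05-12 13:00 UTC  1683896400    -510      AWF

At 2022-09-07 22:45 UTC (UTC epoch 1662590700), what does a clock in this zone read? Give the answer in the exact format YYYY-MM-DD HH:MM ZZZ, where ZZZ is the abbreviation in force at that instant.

Query: 2022-09-07 22:45 UTC
Rule 1/3 (AWF, -08:30): 2022-05-22 13:59 UTC ≤ query < 2023-01-01 11:28 UTC
22·60 + 45 - 510 = 855 min
855 = 0·1440 + 855; 855 = 14·60 + 15 → 14:15, same day
→ 2022-09-07 14:15 AWF

2022-09-07 14:15 AWF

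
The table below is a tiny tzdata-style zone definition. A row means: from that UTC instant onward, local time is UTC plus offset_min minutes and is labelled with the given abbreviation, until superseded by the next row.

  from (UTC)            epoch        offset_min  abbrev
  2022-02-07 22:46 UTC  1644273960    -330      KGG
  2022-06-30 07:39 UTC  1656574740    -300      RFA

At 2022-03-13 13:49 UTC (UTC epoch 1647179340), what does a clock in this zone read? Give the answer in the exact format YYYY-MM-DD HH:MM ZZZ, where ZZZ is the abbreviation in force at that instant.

Query: 2022-03-13 13:49 UTC
Rule 1/2 (KGG, -05:30): 2022-02-07 22:46 UTC ≤ query < 2022-06-30 07:39 UTC
13·60 + 49 - 330 = 499 min
499 = 0·1440 + 499; 499 = 8·60 + 19 → 08:19, same day
→ 2022-03-13 08:19 KGG

2022-03-13 08:19 KGG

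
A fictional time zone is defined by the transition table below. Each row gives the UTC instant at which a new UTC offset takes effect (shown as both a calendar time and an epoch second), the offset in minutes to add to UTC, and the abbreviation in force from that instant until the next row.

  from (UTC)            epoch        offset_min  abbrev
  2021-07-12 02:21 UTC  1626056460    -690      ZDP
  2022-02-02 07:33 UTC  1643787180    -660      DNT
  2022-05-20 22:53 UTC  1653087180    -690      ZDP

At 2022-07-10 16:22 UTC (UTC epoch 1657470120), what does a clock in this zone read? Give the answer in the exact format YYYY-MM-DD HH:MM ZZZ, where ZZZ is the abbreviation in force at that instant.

Query: 2022-07-10 16:22 UTC
Rule 3/3 (ZDP, -11:30): 2022-05-20 22:53 UTC ≤ query < +∞
16·60 + 22 - 690 = 292 min
292 = 0·1440 + 292; 292 = 4·60 + 52 → 04:52, same day
→ 2022-07-10 04:52 ZDP

2022-07-10 04:52 ZDP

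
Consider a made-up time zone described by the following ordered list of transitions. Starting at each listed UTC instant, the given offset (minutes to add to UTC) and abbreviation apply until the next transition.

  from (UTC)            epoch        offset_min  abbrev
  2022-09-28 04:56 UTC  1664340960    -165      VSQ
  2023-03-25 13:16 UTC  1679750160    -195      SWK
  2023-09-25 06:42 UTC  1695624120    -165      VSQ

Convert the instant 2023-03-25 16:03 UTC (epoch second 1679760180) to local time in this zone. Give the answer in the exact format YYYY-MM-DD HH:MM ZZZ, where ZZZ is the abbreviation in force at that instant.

2023-03-25 12:48 SWK

Query: 2023-03-25 16:03 UTC
Rule 2/3 (SWK, -03:15): 2023-03-25 13:16 UTC ≤ query < 2023-09-25 06:42 UTC
16·60 + 3 - 195 = 768 min
768 = 0·1440 + 768; 768 = 12·60 + 48 → 12:48, same day
→ 2023-03-25 12:48 SWK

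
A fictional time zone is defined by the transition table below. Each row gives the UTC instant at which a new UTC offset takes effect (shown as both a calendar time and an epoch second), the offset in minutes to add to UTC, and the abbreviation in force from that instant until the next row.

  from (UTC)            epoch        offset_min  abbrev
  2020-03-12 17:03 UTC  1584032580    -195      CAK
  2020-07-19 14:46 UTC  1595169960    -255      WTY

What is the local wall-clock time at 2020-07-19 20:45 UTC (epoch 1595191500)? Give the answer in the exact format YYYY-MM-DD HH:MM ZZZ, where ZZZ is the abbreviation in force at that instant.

2020-07-19 16:30 WTY

Query: 2020-07-19 20:45 UTC
Rule 2/2 (WTY, -04:15): 2020-07-19 14:46 UTC ≤ query < +∞
20·60 + 45 - 255 = 990 min
990 = 0·1440 + 990; 990 = 16·60 + 30 → 16:30, same day
→ 2020-07-19 16:30 WTY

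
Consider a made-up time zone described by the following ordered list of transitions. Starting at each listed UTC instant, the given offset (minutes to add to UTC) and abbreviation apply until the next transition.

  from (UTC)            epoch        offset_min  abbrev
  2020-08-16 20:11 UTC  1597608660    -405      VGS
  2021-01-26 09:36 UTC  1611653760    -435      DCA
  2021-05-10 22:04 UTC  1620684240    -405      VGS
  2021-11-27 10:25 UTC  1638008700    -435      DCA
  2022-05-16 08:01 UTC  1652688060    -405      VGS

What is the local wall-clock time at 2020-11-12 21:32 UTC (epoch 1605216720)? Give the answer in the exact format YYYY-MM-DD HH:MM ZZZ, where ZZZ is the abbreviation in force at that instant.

Query: 2020-11-12 21:32 UTC
Rule 1/5 (VGS, -06:45): 2020-08-16 20:11 UTC ≤ query < 2021-01-26 09:36 UTC
21·60 + 32 - 405 = 887 min
887 = 0·1440 + 887; 887 = 14·60 + 47 → 14:47, same day
→ 2020-11-12 14:47 VGS

2020-11-12 14:47 VGS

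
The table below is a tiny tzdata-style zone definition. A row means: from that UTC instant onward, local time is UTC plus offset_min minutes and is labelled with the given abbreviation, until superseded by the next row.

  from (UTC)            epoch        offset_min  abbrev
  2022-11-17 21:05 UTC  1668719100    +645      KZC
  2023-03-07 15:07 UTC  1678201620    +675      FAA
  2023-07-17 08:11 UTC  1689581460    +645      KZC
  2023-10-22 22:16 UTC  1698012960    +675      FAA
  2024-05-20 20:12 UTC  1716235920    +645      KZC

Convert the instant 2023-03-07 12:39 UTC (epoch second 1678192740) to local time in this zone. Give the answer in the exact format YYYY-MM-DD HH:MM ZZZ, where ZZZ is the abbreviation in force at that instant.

2023-03-07 23:24 KZC

Query: 2023-03-07 12:39 UTC
Rule 1/5 (KZC, +10:45): 2022-11-17 21:05 UTC ≤ query < 2023-03-07 15:07 UTC
12·60 + 39 + 645 = 1404 min
1404 = 0·1440 + 1404; 1404 = 23·60 + 24 → 23:24, same day
→ 2023-03-07 23:24 KZC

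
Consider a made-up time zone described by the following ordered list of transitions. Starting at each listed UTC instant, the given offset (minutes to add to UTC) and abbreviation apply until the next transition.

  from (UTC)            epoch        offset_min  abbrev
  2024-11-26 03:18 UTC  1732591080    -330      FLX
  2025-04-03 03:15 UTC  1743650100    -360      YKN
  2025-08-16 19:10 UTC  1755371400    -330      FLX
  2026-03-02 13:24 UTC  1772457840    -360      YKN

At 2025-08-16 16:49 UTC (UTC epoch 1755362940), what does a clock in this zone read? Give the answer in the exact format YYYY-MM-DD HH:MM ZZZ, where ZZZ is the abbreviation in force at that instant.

Query: 2025-08-16 16:49 UTC
Rule 2/4 (YKN, -06:00): 2025-04-03 03:15 UTC ≤ query < 2025-08-16 19:10 UTC
16·60 + 49 - 360 = 649 min
649 = 0·1440 + 649; 649 = 10·60 + 49 → 10:49, same day
→ 2025-08-16 10:49 YKN

2025-08-16 10:49 YKN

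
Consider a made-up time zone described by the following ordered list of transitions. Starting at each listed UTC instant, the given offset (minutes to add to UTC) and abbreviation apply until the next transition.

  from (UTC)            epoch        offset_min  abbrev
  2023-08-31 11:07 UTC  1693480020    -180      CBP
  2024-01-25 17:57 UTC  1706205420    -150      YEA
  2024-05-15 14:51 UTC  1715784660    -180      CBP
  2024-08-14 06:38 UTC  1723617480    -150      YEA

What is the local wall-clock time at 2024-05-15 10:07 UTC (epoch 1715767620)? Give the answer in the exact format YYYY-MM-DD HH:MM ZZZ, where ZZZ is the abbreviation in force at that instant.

Query: 2024-05-15 10:07 UTC
Rule 2/4 (YEA, -02:30): 2024-01-25 17:57 UTC ≤ query < 2024-05-15 14:51 UTC
10·60 + 7 - 150 = 457 min
457 = 0·1440 + 457; 457 = 7·60 + 37 → 07:37, same day
→ 2024-05-15 07:37 YEA

2024-05-15 07:37 YEA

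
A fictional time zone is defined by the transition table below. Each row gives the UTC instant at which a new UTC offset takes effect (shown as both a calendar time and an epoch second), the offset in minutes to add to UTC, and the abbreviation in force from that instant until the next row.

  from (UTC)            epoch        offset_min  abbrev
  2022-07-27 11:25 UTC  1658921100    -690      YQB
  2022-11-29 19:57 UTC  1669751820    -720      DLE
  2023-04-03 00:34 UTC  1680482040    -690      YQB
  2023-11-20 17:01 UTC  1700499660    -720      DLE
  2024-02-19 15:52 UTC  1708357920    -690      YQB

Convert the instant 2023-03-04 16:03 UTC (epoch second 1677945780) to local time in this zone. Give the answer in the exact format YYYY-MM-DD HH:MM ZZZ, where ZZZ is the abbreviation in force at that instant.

Query: 2023-03-04 16:03 UTC
Rule 2/5 (DLE, -12:00): 2022-11-29 19:57 UTC ≤ query < 2023-04-03 00:34 UTC
16·60 + 3 - 720 = 243 min
243 = 0·1440 + 243; 243 = 4·60 + 3 → 04:03, same day
→ 2023-03-04 04:03 DLE

2023-03-04 04:03 DLE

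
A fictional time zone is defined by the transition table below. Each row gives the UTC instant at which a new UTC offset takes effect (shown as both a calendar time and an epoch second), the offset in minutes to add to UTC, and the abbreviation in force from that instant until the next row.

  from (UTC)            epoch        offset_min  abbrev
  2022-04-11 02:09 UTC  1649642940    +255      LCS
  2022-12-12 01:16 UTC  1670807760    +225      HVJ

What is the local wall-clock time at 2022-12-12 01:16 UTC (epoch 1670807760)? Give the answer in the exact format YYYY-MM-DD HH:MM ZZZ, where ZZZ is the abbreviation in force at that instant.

2022-12-12 05:01 HVJ

Query: 2022-12-12 01:16 UTC
Rule 2/2 (HVJ, +03:45): 2022-12-12 01:16 UTC ≤ query < +∞
1·60 + 16 + 225 = 301 min
301 = 0·1440 + 301; 301 = 5·60 + 1 → 05:01, same day
→ 2022-12-12 05:01 HVJ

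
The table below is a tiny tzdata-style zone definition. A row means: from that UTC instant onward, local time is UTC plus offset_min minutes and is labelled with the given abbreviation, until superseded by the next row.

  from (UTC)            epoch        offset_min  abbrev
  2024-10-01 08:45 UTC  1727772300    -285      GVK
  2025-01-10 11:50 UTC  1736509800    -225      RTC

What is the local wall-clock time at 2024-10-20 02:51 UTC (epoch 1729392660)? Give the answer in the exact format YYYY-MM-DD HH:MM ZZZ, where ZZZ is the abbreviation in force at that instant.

Query: 2024-10-20 02:51 UTC
Rule 1/2 (GVK, -04:45): 2024-10-01 08:45 UTC ≤ query < 2025-01-10 11:50 UTC
2·60 + 51 - 285 = -114 min
-114 = -1·1440 + 1326; 1326 = 22·60 + 6 → 22:06, 2024-10-20 - 1 day = 2024-10-19
→ 2024-10-19 22:06 GVK

2024-10-19 22:06 GVK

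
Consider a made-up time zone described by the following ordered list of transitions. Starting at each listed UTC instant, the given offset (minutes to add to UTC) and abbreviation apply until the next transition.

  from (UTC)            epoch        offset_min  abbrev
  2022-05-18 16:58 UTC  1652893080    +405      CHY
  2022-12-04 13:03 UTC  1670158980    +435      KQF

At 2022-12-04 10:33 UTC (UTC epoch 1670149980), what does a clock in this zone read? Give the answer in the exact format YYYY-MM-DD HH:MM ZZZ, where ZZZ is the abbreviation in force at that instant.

2022-12-04 17:18 CHY

Query: 2022-12-04 10:33 UTC
Rule 1/2 (CHY, +06:45): 2022-05-18 16:58 UTC ≤ query < 2022-12-04 13:03 UTC
10·60 + 33 + 405 = 1038 min
1038 = 0·1440 + 1038; 1038 = 17·60 + 18 → 17:18, same day
→ 2022-12-04 17:18 CHY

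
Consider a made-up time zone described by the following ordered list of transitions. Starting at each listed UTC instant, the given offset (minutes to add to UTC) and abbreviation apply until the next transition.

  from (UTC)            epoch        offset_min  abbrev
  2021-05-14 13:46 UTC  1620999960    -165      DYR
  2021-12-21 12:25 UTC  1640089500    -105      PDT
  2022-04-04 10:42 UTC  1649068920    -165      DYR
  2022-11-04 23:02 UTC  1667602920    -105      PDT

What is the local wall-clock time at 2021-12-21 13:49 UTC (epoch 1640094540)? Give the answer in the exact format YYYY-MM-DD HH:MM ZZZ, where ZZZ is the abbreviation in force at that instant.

2021-12-21 12:04 PDT

Query: 2021-12-21 13:49 UTC
Rule 2/4 (PDT, -01:45): 2021-12-21 12:25 UTC ≤ query < 2022-04-04 10:42 UTC
13·60 + 49 - 105 = 724 min
724 = 0·1440 + 724; 724 = 12·60 + 4 → 12:04, same day
→ 2021-12-21 12:04 PDT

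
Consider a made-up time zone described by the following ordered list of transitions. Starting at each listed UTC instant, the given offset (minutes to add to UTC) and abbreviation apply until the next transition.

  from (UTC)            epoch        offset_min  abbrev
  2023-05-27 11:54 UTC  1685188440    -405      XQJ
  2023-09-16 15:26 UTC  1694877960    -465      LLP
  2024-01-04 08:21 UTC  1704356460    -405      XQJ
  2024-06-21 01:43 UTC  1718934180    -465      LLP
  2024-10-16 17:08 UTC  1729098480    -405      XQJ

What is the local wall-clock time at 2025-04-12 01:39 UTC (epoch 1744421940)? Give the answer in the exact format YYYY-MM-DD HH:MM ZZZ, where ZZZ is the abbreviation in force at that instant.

2025-04-11 18:54 XQJ

Query: 2025-04-12 01:39 UTC
Rule 5/5 (XQJ, -06:45): 2024-10-16 17:08 UTC ≤ query < +∞
1·60 + 39 - 405 = -306 min
-306 = -1·1440 + 1134; 1134 = 18·60 + 54 → 18:54, 2025-04-12 - 1 day = 2025-04-11
→ 2025-04-11 18:54 XQJ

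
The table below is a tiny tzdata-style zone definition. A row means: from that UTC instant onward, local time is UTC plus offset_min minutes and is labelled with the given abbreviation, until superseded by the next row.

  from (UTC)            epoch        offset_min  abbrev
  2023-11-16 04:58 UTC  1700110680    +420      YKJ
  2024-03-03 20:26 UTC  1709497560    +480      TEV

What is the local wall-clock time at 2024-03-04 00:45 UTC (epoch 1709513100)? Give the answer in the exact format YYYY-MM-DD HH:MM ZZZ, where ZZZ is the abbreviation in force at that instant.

2024-03-04 08:45 TEV

Query: 2024-03-04 00:45 UTC
Rule 2/2 (TEV, +08:00): 2024-03-03 20:26 UTC ≤ query < +∞
0·60 + 45 + 480 = 525 min
525 = 0·1440 + 525; 525 = 8·60 + 45 → 08:45, same day
→ 2024-03-04 08:45 TEV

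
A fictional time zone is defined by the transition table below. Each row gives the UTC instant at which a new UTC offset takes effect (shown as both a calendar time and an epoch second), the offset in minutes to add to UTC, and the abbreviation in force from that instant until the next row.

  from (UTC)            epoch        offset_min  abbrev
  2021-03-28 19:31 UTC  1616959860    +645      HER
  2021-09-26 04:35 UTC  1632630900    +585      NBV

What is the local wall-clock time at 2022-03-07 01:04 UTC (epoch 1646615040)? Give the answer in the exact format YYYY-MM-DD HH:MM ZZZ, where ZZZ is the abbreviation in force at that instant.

Query: 2022-03-07 01:04 UTC
Rule 2/2 (NBV, +09:45): 2021-09-26 04:35 UTC ≤ query < +∞
1·60 + 4 + 585 = 649 min
649 = 0·1440 + 649; 649 = 10·60 + 49 → 10:49, same day
→ 2022-03-07 10:49 NBV

2022-03-07 10:49 NBV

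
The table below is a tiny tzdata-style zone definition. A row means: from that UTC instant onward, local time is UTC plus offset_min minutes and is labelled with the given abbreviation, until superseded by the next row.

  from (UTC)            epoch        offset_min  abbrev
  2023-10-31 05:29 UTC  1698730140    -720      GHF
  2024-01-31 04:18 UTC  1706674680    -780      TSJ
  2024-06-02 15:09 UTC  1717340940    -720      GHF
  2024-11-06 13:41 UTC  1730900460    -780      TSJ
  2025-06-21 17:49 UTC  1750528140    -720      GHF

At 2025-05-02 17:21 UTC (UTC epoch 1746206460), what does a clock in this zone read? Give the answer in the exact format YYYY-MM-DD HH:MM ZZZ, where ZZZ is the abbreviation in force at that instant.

Query: 2025-05-02 17:21 UTC
Rule 4/5 (TSJ, -13:00): 2024-11-06 13:41 UTC ≤ query < 2025-06-21 17:49 UTC
17·60 + 21 - 780 = 261 min
261 = 0·1440 + 261; 261 = 4·60 + 21 → 04:21, same day
→ 2025-05-02 04:21 TSJ

2025-05-02 04:21 TSJ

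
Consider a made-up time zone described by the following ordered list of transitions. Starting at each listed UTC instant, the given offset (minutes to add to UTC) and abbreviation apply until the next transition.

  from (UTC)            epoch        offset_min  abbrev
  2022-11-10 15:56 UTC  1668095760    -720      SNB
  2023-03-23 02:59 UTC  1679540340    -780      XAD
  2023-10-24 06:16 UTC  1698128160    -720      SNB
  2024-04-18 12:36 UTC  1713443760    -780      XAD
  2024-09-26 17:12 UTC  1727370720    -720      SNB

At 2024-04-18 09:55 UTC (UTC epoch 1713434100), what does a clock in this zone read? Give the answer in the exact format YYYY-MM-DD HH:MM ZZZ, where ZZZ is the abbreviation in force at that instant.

Query: 2024-04-18 09:55 UTC
Rule 3/5 (SNB, -12:00): 2023-10-24 06:16 UTC ≤ query < 2024-04-18 12:36 UTC
9·60 + 55 - 720 = -125 min
-125 = -1·1440 + 1315; 1315 = 21·60 + 55 → 21:55, 2024-04-18 - 1 day = 2024-04-17
→ 2024-04-17 21:55 SNB

2024-04-17 21:55 SNB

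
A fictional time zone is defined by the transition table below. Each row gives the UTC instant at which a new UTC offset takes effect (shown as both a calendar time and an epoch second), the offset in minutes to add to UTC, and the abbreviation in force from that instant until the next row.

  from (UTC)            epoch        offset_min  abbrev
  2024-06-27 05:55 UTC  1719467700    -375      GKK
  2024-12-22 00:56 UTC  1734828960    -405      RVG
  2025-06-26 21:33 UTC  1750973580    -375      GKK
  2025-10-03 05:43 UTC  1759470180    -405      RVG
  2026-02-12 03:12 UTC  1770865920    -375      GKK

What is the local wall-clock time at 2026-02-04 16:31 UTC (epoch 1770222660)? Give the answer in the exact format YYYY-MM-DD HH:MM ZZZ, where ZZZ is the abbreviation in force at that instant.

Query: 2026-02-04 16:31 UTC
Rule 4/5 (RVG, -06:45): 2025-10-03 05:43 UTC ≤ query < 2026-02-12 03:12 UTC
16·60 + 31 - 405 = 586 min
586 = 0·1440 + 586; 586 = 9·60 + 46 → 09:46, same day
→ 2026-02-04 09:46 RVG

2026-02-04 09:46 RVG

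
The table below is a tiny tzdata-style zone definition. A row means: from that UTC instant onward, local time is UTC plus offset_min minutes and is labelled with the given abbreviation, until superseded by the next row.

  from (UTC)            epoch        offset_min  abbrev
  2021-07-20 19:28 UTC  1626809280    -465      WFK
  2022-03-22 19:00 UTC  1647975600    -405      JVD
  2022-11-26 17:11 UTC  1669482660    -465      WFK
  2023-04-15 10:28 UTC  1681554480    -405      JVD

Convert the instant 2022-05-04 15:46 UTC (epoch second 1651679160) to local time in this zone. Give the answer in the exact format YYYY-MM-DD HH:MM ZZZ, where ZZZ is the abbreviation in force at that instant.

Query: 2022-05-04 15:46 UTC
Rule 2/4 (JVD, -06:45): 2022-03-22 19:00 UTC ≤ query < 2022-11-26 17:11 UTC
15·60 + 46 - 405 = 541 min
541 = 0·1440 + 541; 541 = 9·60 + 1 → 09:01, same day
→ 2022-05-04 09:01 JVD

2022-05-04 09:01 JVD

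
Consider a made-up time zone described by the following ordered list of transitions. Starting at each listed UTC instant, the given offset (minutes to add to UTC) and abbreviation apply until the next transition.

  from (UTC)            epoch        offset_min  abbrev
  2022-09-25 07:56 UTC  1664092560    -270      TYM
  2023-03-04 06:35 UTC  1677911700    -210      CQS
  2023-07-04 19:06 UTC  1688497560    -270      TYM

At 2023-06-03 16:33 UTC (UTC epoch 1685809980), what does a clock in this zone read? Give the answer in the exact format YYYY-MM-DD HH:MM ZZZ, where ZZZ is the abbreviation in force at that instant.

2023-06-03 13:03 CQS

Query: 2023-06-03 16:33 UTC
Rule 2/3 (CQS, -03:30): 2023-03-04 06:35 UTC ≤ query < 2023-07-04 19:06 UTC
16·60 + 33 - 210 = 783 min
783 = 0·1440 + 783; 783 = 13·60 + 3 → 13:03, same day
→ 2023-06-03 13:03 CQS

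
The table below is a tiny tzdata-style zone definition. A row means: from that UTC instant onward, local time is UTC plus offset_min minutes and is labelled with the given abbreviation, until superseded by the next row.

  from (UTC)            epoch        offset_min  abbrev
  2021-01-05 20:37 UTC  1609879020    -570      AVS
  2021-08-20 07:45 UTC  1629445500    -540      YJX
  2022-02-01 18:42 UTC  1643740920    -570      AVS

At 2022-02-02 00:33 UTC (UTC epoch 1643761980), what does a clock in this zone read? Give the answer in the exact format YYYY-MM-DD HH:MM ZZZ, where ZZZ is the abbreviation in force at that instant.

Query: 2022-02-02 00:33 UTC
Rule 3/3 (AVS, -09:30): 2022-02-01 18:42 UTC ≤ query < +∞
0·60 + 33 - 570 = -537 min
-537 = -1·1440 + 903; 903 = 15·60 + 3 → 15:03, 2022-02-02 - 1 day = 2022-02-01
→ 2022-02-01 15:03 AVS

2022-02-01 15:03 AVS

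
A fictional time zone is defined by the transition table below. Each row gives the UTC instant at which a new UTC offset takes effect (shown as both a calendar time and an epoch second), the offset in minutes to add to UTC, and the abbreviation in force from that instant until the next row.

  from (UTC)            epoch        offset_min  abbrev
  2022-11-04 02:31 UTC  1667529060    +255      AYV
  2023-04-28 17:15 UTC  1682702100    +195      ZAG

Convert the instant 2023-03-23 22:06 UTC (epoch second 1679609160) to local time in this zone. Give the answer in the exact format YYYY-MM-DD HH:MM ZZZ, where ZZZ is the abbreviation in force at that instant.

2023-03-24 02:21 AYV

Query: 2023-03-23 22:06 UTC
Rule 1/2 (AYV, +04:15): 2022-11-04 02:31 UTC ≤ query < 2023-04-28 17:15 UTC
22·60 + 6 + 255 = 1581 min
1581 = 1·1440 + 141; 141 = 2·60 + 21 → 02:21, 2023-03-23 + 1 day = 2023-03-24
→ 2023-03-24 02:21 AYV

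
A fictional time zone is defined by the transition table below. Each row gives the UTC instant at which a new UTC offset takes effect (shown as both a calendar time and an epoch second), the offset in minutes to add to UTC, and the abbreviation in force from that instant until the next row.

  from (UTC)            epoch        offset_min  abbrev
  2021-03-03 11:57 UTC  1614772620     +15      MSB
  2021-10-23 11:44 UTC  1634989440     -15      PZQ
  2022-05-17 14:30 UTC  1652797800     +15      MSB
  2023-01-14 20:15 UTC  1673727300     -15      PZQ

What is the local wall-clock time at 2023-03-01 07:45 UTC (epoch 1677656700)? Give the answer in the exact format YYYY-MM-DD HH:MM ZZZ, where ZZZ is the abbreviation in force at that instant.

2023-03-01 07:30 PZQ

Query: 2023-03-01 07:45 UTC
Rule 4/4 (PZQ, -00:15): 2023-01-14 20:15 UTC ≤ query < +∞
7·60 + 45 - 15 = 450 min
450 = 0·1440 + 450; 450 = 7·60 + 30 → 07:30, same day
→ 2023-03-01 07:30 PZQ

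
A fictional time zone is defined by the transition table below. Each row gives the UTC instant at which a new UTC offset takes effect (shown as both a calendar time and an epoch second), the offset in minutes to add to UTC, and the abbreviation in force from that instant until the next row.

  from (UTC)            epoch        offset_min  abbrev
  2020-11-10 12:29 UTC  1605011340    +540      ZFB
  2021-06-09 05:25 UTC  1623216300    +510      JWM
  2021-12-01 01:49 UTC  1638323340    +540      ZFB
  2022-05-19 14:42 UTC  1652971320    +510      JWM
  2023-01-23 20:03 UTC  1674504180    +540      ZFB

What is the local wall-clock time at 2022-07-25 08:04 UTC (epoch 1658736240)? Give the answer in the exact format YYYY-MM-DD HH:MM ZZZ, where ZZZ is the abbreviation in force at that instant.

Query: 2022-07-25 08:04 UTC
Rule 4/5 (JWM, +08:30): 2022-05-19 14:42 UTC ≤ query < 2023-01-23 20:03 UTC
8·60 + 4 + 510 = 994 min
994 = 0·1440 + 994; 994 = 16·60 + 34 → 16:34, same day
→ 2022-07-25 16:34 JWM

2022-07-25 16:34 JWM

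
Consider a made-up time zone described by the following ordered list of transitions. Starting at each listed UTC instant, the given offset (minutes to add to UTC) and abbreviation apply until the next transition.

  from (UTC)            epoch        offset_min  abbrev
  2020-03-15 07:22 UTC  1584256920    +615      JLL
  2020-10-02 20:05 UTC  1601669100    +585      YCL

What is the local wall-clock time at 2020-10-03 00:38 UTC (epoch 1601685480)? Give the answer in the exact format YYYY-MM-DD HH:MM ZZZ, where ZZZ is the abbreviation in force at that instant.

2020-10-03 10:23 YCL

Query: 2020-10-03 00:38 UTC
Rule 2/2 (YCL, +09:45): 2020-10-02 20:05 UTC ≤ query < +∞
0·60 + 38 + 585 = 623 min
623 = 0·1440 + 623; 623 = 10·60 + 23 → 10:23, same day
→ 2020-10-03 10:23 YCL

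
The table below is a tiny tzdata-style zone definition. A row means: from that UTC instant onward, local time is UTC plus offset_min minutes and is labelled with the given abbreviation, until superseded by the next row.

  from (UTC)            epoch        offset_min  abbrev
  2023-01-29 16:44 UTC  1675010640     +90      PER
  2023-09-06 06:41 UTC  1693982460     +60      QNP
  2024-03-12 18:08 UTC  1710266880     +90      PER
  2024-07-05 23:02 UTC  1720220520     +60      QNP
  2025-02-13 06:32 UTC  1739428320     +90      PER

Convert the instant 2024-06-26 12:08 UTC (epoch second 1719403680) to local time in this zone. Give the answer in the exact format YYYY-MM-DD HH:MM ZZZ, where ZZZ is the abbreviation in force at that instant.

2024-06-26 13:38 PER

Query: 2024-06-26 12:08 UTC
Rule 3/5 (PER, +01:30): 2024-03-12 18:08 UTC ≤ query < 2024-07-05 23:02 UTC
12·60 + 8 + 90 = 818 min
818 = 0·1440 + 818; 818 = 13·60 + 38 → 13:38, same day
→ 2024-06-26 13:38 PER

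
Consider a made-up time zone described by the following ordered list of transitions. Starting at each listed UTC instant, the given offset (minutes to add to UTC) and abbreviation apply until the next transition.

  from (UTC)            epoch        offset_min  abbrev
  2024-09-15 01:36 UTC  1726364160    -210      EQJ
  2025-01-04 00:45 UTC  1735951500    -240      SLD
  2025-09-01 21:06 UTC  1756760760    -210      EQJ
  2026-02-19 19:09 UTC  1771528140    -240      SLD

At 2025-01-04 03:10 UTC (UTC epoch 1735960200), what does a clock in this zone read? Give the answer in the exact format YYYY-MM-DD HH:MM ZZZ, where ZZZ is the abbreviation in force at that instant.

2025-01-03 23:10 SLD

Query: 2025-01-04 03:10 UTC
Rule 2/4 (SLD, -04:00): 2025-01-04 00:45 UTC ≤ query < 2025-09-01 21:06 UTC
3·60 + 10 - 240 = -50 min
-50 = -1·1440 + 1390; 1390 = 23·60 + 10 → 23:10, 2025-01-04 - 1 day = 2025-01-03
→ 2025-01-03 23:10 SLD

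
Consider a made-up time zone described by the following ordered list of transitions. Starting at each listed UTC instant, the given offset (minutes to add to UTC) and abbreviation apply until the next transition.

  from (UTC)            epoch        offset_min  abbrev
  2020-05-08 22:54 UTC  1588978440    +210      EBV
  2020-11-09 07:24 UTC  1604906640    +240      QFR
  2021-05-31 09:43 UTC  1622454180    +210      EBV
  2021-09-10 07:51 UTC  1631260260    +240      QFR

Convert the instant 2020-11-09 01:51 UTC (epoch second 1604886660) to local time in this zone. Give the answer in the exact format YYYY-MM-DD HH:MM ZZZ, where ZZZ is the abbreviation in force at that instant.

Query: 2020-11-09 01:51 UTC
Rule 1/4 (EBV, +03:30): 2020-05-08 22:54 UTC ≤ query < 2020-11-09 07:24 UTC
1·60 + 51 + 210 = 321 min
321 = 0·1440 + 321; 321 = 5·60 + 21 → 05:21, same day
→ 2020-11-09 05:21 EBV

2020-11-09 05:21 EBV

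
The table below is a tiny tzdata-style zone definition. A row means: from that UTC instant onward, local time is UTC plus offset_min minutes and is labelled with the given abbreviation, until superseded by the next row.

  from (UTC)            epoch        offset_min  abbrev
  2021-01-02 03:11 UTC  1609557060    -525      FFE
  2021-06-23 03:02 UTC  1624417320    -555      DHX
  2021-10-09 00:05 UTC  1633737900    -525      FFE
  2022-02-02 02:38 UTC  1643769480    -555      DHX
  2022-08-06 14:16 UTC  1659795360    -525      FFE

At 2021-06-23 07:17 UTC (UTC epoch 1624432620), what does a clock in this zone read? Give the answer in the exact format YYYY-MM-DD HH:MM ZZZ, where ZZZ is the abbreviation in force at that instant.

Query: 2021-06-23 07:17 UTC
Rule 2/5 (DHX, -09:15): 2021-06-23 03:02 UTC ≤ query < 2021-10-09 00:05 UTC
7·60 + 17 - 555 = -118 min
-118 = -1·1440 + 1322; 1322 = 22·60 + 2 → 22:02, 2021-06-23 - 1 day = 2021-06-22
→ 2021-06-22 22:02 DHX

2021-06-22 22:02 DHX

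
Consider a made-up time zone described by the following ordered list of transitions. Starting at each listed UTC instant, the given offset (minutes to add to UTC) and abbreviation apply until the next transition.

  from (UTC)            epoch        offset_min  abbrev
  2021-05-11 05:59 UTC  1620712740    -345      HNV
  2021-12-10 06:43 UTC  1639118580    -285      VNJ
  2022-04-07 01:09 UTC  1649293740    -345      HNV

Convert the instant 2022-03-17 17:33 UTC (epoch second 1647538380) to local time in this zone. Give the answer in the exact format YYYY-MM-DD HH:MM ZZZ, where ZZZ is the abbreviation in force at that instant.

2022-03-17 12:48 VNJ

Query: 2022-03-17 17:33 UTC
Rule 2/3 (VNJ, -04:45): 2021-12-10 06:43 UTC ≤ query < 2022-04-07 01:09 UTC
17·60 + 33 - 285 = 768 min
768 = 0·1440 + 768; 768 = 12·60 + 48 → 12:48, same day
→ 2022-03-17 12:48 VNJ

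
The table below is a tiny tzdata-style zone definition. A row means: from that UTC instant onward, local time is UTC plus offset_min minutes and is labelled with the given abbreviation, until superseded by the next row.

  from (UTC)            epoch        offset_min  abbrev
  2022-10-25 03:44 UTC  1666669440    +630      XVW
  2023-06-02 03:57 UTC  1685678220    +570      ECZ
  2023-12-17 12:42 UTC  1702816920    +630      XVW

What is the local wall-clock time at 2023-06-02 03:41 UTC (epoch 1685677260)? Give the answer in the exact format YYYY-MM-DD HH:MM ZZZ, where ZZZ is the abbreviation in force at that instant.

2023-06-02 14:11 XVW

Query: 2023-06-02 03:41 UTC
Rule 1/3 (XVW, +10:30): 2022-10-25 03:44 UTC ≤ query < 2023-06-02 03:57 UTC
3·60 + 41 + 630 = 851 min
851 = 0·1440 + 851; 851 = 14·60 + 11 → 14:11, same day
→ 2023-06-02 14:11 XVW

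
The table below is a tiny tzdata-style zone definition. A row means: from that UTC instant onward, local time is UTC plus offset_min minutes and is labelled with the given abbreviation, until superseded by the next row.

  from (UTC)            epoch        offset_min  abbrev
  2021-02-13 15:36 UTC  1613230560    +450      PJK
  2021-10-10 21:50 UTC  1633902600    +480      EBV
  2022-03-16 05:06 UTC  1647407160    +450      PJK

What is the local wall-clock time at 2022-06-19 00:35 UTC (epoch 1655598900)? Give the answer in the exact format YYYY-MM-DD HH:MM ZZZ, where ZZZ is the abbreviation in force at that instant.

2022-06-19 08:05 PJK

Query: 2022-06-19 00:35 UTC
Rule 3/3 (PJK, +07:30): 2022-03-16 05:06 UTC ≤ query < +∞
0·60 + 35 + 450 = 485 min
485 = 0·1440 + 485; 485 = 8·60 + 5 → 08:05, same day
→ 2022-06-19 08:05 PJK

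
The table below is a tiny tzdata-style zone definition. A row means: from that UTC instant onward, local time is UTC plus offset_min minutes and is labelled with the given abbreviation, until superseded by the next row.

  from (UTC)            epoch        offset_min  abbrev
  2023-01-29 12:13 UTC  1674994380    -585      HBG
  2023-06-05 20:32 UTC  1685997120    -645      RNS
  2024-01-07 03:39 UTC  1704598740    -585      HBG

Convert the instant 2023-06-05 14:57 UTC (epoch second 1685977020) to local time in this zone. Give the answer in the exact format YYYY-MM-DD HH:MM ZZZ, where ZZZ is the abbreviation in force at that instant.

Query: 2023-06-05 14:57 UTC
Rule 1/3 (HBG, -09:45): 2023-01-29 12:13 UTC ≤ query < 2023-06-05 20:32 UTC
14·60 + 57 - 585 = 312 min
312 = 0·1440 + 312; 312 = 5·60 + 12 → 05:12, same day
→ 2023-06-05 05:12 HBG

2023-06-05 05:12 HBG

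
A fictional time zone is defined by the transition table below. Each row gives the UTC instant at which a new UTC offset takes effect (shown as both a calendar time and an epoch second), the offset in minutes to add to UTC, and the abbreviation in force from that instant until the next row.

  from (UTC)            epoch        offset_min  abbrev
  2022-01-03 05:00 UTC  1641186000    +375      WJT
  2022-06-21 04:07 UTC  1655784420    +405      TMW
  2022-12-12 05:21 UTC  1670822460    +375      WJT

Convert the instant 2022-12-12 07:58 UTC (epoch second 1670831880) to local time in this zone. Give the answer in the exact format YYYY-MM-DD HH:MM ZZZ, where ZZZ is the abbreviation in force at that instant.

Query: 2022-12-12 07:58 UTC
Rule 3/3 (WJT, +06:15): 2022-12-12 05:21 UTC ≤ query < +∞
7·60 + 58 + 375 = 853 min
853 = 0·1440 + 853; 853 = 14·60 + 13 → 14:13, same day
→ 2022-12-12 14:13 WJT

2022-12-12 14:13 WJT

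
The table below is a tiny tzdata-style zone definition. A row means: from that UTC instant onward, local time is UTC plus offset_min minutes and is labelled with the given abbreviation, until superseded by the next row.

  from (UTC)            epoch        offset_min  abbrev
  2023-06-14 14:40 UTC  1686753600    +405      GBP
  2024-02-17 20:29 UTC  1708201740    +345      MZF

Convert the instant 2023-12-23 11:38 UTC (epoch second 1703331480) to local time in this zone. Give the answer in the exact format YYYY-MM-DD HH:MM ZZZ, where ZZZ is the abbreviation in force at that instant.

Query: 2023-12-23 11:38 UTC
Rule 1/2 (GBP, +06:45): 2023-06-14 14:40 UTC ≤ query < 2024-02-17 20:29 UTC
11·60 + 38 + 405 = 1103 min
1103 = 0·1440 + 1103; 1103 = 18·60 + 23 → 18:23, same day
→ 2023-12-23 18:23 GBP

2023-12-23 18:23 GBP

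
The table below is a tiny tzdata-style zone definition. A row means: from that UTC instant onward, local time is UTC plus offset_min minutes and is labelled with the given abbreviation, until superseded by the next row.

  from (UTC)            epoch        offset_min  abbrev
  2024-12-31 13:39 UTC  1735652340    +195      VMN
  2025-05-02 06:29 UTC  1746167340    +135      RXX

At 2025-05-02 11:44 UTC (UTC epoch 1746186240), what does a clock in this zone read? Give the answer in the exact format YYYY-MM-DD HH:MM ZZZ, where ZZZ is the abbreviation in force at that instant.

2025-05-02 13:59 RXX

Query: 2025-05-02 11:44 UTC
Rule 2/2 (RXX, +02:15): 2025-05-02 06:29 UTC ≤ query < +∞
11·60 + 44 + 135 = 839 min
839 = 0·1440 + 839; 839 = 13·60 + 59 → 13:59, same day
→ 2025-05-02 13:59 RXX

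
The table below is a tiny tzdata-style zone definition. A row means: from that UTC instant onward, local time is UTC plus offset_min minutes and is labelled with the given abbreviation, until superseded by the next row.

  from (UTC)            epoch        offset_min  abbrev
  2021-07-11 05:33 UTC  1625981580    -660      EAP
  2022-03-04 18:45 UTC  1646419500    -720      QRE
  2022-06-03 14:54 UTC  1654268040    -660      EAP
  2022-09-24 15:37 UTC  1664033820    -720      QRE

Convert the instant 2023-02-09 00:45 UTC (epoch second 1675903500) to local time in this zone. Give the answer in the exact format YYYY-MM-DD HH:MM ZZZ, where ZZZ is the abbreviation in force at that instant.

2023-02-08 12:45 QRE

Query: 2023-02-09 00:45 UTC
Rule 4/4 (QRE, -12:00): 2022-09-24 15:37 UTC ≤ query < +∞
0·60 + 45 - 720 = -675 min
-675 = -1·1440 + 765; 765 = 12·60 + 45 → 12:45, 2023-02-09 - 1 day = 2023-02-08
→ 2023-02-08 12:45 QRE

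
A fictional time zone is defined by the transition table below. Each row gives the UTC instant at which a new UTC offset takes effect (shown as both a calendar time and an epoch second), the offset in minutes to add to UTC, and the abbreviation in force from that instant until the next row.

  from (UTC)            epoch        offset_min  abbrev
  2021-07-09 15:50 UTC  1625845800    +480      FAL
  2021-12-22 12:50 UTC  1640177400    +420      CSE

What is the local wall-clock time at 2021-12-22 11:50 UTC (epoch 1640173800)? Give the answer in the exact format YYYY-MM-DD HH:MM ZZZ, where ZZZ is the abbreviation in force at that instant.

2021-12-22 19:50 FAL

Query: 2021-12-22 11:50 UTC
Rule 1/2 (FAL, +08:00): 2021-07-09 15:50 UTC ≤ query < 2021-12-22 12:50 UTC
11·60 + 50 + 480 = 1190 min
1190 = 0·1440 + 1190; 1190 = 19·60 + 50 → 19:50, same day
→ 2021-12-22 19:50 FAL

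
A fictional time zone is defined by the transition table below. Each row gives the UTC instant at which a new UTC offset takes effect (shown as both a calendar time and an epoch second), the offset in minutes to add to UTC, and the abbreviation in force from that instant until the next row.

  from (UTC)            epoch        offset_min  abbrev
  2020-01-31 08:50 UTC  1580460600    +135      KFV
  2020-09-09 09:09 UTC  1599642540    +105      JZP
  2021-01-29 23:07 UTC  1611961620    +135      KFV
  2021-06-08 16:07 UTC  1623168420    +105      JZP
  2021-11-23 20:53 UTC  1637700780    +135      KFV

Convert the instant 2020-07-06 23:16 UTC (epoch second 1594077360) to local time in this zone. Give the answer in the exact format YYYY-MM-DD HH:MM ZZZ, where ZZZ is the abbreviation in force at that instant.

2020-07-07 01:31 KFV

Query: 2020-07-06 23:16 UTC
Rule 1/5 (KFV, +02:15): 2020-01-31 08:50 UTC ≤ query < 2020-09-09 09:09 UTC
23·60 + 16 + 135 = 1531 min
1531 = 1·1440 + 91; 91 = 1·60 + 31 → 01:31, 2020-07-06 + 1 day = 2020-07-07
→ 2020-07-07 01:31 KFV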